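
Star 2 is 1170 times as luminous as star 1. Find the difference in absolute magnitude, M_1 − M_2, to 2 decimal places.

M_1 − M_2 ≈ 7.67

Pogson: ΔM = −2.5 log₁₀(ratio) = −2.5 log₁₀(1170) = −2.5 × 3.0682 = -7.670
Star 2 is brighter so has the smaller magnitude: M_1 − M_2 is positive.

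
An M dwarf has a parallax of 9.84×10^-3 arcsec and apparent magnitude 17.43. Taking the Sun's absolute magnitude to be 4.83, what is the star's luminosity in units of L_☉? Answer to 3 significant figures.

L/L_☉ ≈ 9.42×10^-4

d = 1/p = 1/9.84×10^-3″ = 101.6 pc
M = m − 5 log₁₀ d + 5 = 17.43 − 5·2.0070 + 5 = 12.395
M − M_☉ = 12.395 − 4.83 = 7.565
L/L_☉ = 10^(−0.4 × 7.565) = 9.419×10^-4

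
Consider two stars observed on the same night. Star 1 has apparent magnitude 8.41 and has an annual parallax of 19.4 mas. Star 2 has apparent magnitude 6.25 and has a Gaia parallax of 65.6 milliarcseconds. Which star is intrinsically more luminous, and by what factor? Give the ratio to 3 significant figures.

Star 1 is more luminous, by a factor of 1.56.

Star 1: p = 19.4 mas = 0.0194″ → d = 1/p = 51.55 pc
Star 1: M = m − 5 log₁₀ d + 5 = 8.41 − 5·1.7122 + 5 = 4.849
Star 2: p = 65.6 mas = 0.0656″ → d = 1/p = 15.24 pc
Star 2: M = m − 5 log₁₀ d + 5 = 6.25 − 5·1.1831 + 5 = 5.335
ΔM = M_1 − M_2 = 4.849 − (5.335) = -0.486; smaller M is more luminous → Star 1.
L ratio = 10^(0.4 |ΔM|) = 10^0.194 = 1.564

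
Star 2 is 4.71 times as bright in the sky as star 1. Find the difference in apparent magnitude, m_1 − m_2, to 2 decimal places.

m_1 − m_2 ≈ 1.68

Pogson: Δm = −2.5 log₁₀(ratio) = −2.5 log₁₀(4.71) = −2.5 × 0.6730 = -1.683
Star 2 is brighter so has the smaller magnitude: m_1 − m_2 is positive.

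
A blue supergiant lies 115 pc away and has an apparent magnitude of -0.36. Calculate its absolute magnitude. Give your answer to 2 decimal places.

5 log₁₀(d/10 pc) = 5 log₁₀(115.0) − 5 = 5.303
M = m − 5 log₁₀(d/10) = -0.36 − 5.303 = -5.663

M ≈ -5.66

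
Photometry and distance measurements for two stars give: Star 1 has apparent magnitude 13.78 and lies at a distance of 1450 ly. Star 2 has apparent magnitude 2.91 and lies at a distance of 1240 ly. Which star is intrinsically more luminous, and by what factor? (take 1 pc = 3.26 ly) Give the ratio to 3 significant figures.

Star 1: d = 1450 ly / 3.26 = 444.8 pc
Star 1: M = m − 5 log₁₀ d + 5 = 13.78 − 5·2.6482 + 5 = 5.539
Star 2: d = 1240 ly / 3.26 = 380.4 pc
Star 2: M = m − 5 log₁₀ d + 5 = 2.91 − 5·2.5802 + 5 = -4.991
ΔM = M_1 − M_2 = 5.539 − (-4.991) = 10.530; smaller M is more luminous → Star 2.
L ratio = 10^(0.4 |ΔM|) = 10^4.212 = 16300

Star 2 is more luminous, by a factor of 16300.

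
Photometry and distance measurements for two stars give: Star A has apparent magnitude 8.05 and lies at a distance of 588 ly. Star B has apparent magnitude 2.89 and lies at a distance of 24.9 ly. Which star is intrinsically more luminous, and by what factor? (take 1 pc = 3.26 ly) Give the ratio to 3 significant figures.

Star A is more luminous, by a factor of 4.81.

Star A: d = 588 ly / 3.26 = 180.4 pc
Star A: M = m − 5 log₁₀ d + 5 = 8.05 − 5·2.2562 + 5 = 1.769
Star B: d = 24.9 ly / 3.26 = 7.638 pc
Star B: M = m − 5 log₁₀ d + 5 = 2.89 − 5·0.8830 + 5 = 3.475
ΔM = M_A − M_B = 1.769 − (3.475) = -1.706; smaller M is more luminous → Star A.
L ratio = 10^(0.4 |ΔM|) = 10^0.682 = 4.812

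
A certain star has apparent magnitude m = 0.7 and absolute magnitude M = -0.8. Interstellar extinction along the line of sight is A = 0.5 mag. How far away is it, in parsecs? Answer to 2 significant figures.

m − M = 5 log₁₀(d/10 pc) + A  ⇒  0.7 − (-0.8) − 0.5 = 5 log₁₀(d/10)
1.000 = 5 log₁₀(d/10)
log₁₀ d = (m − M − A)/5 + 1 = 1.2000
d = 10^1.2000 = 15.85 pc

d ≈ 16 pc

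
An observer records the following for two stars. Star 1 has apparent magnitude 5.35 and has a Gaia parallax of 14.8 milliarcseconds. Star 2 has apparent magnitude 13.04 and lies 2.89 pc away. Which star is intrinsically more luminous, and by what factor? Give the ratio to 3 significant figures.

Star 1 is more luminous, by a factor of 651000.

Star 1: p = 14.8 mas = 0.0148″ → d = 1/p = 67.57 pc
Star 1: M = m − 5 log₁₀ d + 5 = 5.35 − 5·1.8297 + 5 = 1.201
Star 2: M = m − 5 log₁₀ d + 5 = 13.04 − 5·0.4609 + 5 = 15.736
ΔM = M_1 − M_2 = 1.201 − (15.736) = -14.534; smaller M is more luminous → Star 1.
L ratio = 10^(0.4 |ΔM|) = 10^5.814 = 651100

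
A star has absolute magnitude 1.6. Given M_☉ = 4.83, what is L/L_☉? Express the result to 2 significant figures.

M − M_☉ = 1.6 − 4.83 = -3.230
L/L_☉ = 10^(−0.4 (M − M_☉)) = 10^1.292 = 19.59

L/L_☉ ≈ 20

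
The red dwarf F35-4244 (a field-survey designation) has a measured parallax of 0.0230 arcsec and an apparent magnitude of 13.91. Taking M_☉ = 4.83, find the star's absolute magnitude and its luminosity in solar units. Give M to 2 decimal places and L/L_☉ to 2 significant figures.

M ≈ 10.72; L/L_☉ ≈ 4.4×10^-3

d = 1/p = 1/0.0230″ = 43.48 pc
M = m − 5 log₁₀ d + 5 = 13.91 − 5·1.6383 + 5 = 10.719
M − M_☉ = 10.719 − 4.83 = 5.889
L/L_☉ = 10^(−0.4 × 5.889) = 4.411×10^-3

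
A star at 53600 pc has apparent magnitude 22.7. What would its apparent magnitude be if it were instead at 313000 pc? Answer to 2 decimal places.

m ≈ 26.53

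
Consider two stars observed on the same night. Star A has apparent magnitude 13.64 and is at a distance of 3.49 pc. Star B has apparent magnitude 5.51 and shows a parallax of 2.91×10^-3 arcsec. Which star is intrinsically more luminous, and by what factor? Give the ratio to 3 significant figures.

Star B is more luminous, by a factor of 1.73×10^7.

Star A: M = m − 5 log₁₀ d + 5 = 13.64 − 5·0.5428 + 5 = 15.926
Star B: d = 1/p = 1/2.91×10^-3″ = 343.6 pc
Star B: M = m − 5 log₁₀ d + 5 = 5.51 − 5·2.5361 + 5 = -2.171
ΔM = M_A − M_B = 15.926 − (-2.171) = 18.096; smaller M is more luminous → Star B.
L ratio = 10^(0.4 |ΔM|) = 10^7.239 = 1.732×10^7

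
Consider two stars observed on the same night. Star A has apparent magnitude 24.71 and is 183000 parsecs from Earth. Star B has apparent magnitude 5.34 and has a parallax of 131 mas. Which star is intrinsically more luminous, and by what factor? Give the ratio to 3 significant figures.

Star A: M = m − 5 log₁₀ d + 5 = 24.71 − 5·5.2625 + 5 = 3.398
Star B: p = 131 mas = 0.131″ → d = 1/p = 7.634 pc
Star B: M = m − 5 log₁₀ d + 5 = 5.34 − 5·0.8827 + 5 = 5.926
ΔM = M_A − M_B = 3.398 − (5.926) = -2.529; smaller M is more luminous → Star A.
L ratio = 10^(0.4 |ΔM|) = 10^1.011 = 10.27

Star A is more luminous, by a factor of 10.3.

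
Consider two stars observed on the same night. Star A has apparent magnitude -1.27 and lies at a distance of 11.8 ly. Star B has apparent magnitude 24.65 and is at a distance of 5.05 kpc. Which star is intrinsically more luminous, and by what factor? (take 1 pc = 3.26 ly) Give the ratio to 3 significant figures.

Star A: d = 11.8 ly / 3.26 = 3.620 pc
Star A: M = m − 5 log₁₀ d + 5 = -1.27 − 5·0.5587 + 5 = 0.937
Star B: d = 5.05 kpc = 5050 pc
Star B: M = m − 5 log₁₀ d + 5 = 24.65 − 5·3.7033 + 5 = 11.134
ΔM = M_A − M_B = 0.937 − (11.134) = -10.197; smaller M is more luminous → Star A.
L ratio = 10^(0.4 |ΔM|) = 10^4.079 = 11990

Star A is more luminous, by a factor of 12000.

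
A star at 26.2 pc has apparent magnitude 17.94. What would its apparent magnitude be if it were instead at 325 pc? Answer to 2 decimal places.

m ≈ 23.41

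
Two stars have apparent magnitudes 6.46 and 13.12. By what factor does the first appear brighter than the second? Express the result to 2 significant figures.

Magnitude difference = -6.66
Flux ratio = 10^(−0.4 Δm) = 10^(−0.4 × -6.66) = 10^2.664 = 461.3

460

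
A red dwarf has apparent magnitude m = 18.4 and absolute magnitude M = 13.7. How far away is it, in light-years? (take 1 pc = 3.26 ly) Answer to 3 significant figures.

Distance modulus: m − M = 18.4 − (13.7) = 4.700
m − M = 5 log₁₀ d − 5
log₁₀ d = (m − M)/5 + 1 = 1.9400
d = 10^1.9400 = 87.10 pc
= 283.9 ly

d ≈ 284 ly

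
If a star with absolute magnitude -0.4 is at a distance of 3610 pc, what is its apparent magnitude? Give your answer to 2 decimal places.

m = M + 5 log₁₀ d − 5 = -0.4 + 5·3.5575 − 5 = 12.388

m ≈ 12.39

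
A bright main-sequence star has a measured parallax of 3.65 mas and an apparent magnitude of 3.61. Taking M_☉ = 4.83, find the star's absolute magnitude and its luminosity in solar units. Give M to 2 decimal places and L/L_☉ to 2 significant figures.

M ≈ -3.58; L/L_☉ ≈ 2300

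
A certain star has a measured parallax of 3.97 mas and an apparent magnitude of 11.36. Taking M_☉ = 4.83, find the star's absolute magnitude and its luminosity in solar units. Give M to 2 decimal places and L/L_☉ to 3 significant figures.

d = 1/p = 1000/3.97 mas = 251.9 pc
M = m − 5 log₁₀ d + 5 = 11.36 − 5·2.4012 + 5 = 4.354
M − M_☉ = 4.354 − 4.83 = -0.476
L/L_☉ = 10^(−0.4 × -0.476) = 1.550

M ≈ 4.35; L/L_☉ ≈ 1.55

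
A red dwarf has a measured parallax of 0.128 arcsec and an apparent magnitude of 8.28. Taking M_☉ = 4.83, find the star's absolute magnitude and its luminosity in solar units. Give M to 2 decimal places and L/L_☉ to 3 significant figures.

M ≈ 8.82; L/L_☉ ≈ 0.0254

d = 1/p = 1/0.128″ = 7.812 pc
M = m − 5 log₁₀ d + 5 = 8.28 − 5·0.8928 + 5 = 8.816
M − M_☉ = 8.816 − 4.83 = 3.986
L/L_☉ = 10^(−0.4 × 3.986) = 0.02544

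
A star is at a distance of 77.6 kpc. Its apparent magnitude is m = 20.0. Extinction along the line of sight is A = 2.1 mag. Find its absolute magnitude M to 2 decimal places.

d = 77.6 kpc = 77600 pc
5 log₁₀(d/10 pc) = 5 log₁₀(77600) − 5 = 19.449
M = m − 5 log₁₀(d/10) − A = 20.0 − 19.449 − 2.1 = -1.549

M ≈ -1.55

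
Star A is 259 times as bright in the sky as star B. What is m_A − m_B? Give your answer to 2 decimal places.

m_A − m_B ≈ -6.03

Pogson: Δm = −2.5 log₁₀(ratio) = −2.5 log₁₀(259) = −2.5 × 2.4133 = -6.033
Star A is brighter, so it has the smaller magnitude: the difference is negative.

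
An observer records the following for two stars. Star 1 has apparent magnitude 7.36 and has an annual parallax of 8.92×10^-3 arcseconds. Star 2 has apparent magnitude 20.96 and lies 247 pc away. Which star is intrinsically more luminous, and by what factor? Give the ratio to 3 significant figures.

Star 1 is more luminous, by a factor of 56700.

Star 1: d = 1/p = 1/8.92×10^-3″ = 112.1 pc
Star 1: M = m − 5 log₁₀ d + 5 = 7.36 − 5·2.0496 + 5 = 2.112
Star 2: M = m − 5 log₁₀ d + 5 = 20.96 − 5·2.3927 + 5 = 13.997
ΔM = M_1 − M_2 = 2.112 − (13.997) = -11.885; smaller M is more luminous → Star 1.
L ratio = 10^(0.4 |ΔM|) = 10^4.754 = 56740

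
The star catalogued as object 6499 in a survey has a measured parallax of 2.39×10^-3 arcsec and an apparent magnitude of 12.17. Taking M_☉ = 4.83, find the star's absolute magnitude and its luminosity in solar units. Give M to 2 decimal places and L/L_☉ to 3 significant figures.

d = 1/p = 1/2.39×10^-3″ = 418.4 pc
M = m − 5 log₁₀ d + 5 = 12.17 − 5·2.6216 + 5 = 4.062
M − M_☉ = 4.062 − 4.83 = -0.768
L/L_☉ = 10^(−0.4 × -0.768) = 2.029

M ≈ 4.06; L/L_☉ ≈ 2.03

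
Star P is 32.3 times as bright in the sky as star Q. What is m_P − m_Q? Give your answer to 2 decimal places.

m_P − m_Q ≈ -3.77

Pogson: Δm = −2.5 log₁₀(ratio) = −2.5 log₁₀(32.3) = −2.5 × 1.5092 = -3.773
Star P is brighter, so it has the smaller magnitude: the difference is negative.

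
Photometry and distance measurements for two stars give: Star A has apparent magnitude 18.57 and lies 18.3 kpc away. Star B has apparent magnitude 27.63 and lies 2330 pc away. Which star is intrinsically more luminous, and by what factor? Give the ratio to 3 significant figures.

Star A: d = 18.3 kpc = 18300 pc
Star A: M = m − 5 log₁₀ d + 5 = 18.57 − 5·4.2625 + 5 = 2.258
Star B: M = m − 5 log₁₀ d + 5 = 27.63 − 5·3.3674 + 5 = 15.793
ΔM = M_A − M_B = 2.258 − (15.793) = -13.535; smaller M is more luminous → Star A.
L ratio = 10^(0.4 |ΔM|) = 10^5.414 = 259500

Star A is more luminous, by a factor of 260000.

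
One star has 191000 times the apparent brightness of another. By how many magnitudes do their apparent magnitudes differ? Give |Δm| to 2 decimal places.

|Δm| ≈ 13.20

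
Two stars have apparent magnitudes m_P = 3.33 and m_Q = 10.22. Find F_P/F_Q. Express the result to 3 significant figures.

Magnitude difference = -6.89
Flux ratio = 10^(−0.4 Δm) = 10^(−0.4 × -6.89) = 10^2.756 = 570.2

F_P/F_Q ≈ 570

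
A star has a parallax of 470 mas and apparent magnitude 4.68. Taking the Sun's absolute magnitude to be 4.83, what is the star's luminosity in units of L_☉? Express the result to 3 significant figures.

L/L_☉ ≈ 0.0520

d = 1/p = 1000/470 mas = 2.128 pc
M = m − 5 log₁₀ d + 5 = 4.68 − 5·0.3279 + 5 = 8.040
M − M_☉ = 8.040 − 4.83 = 3.210
L/L_☉ = 10^(−0.4 × 3.210) = 0.05198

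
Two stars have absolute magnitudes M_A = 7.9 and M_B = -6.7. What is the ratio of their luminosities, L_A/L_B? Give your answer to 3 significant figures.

L_A/L_B ≈ 1.45×10^-6

ΔM = M_A − M_B = 14.6
L_A/L_B = 10^(−0.4 ΔM) = 10^-5.840 = 1.445×10^-6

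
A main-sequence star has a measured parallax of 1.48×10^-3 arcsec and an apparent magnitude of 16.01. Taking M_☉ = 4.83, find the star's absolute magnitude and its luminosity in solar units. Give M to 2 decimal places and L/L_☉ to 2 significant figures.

d = 1/p = 1/1.48×10^-3″ = 675.7 pc
M = m − 5 log₁₀ d + 5 = 16.01 − 5·2.8297 + 5 = 6.861
M − M_☉ = 6.861 − 4.83 = 2.031
L/L_☉ = 10^(−0.4 × 2.031) = 0.1540

M ≈ 6.86; L/L_☉ ≈ 0.15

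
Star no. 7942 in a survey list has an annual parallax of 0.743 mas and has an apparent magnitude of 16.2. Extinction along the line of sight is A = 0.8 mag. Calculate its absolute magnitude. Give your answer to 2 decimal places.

M ≈ 4.75

p = 0.743 mas = 7.43×10^-4″ → d = 1/p = 1346 pc
5 log₁₀(d/10 pc) = 5 log₁₀(1346) − 5 = 10.645
M = m − 5 log₁₀(d/10) − A = 16.2 − 10.645 − 0.8 = 4.755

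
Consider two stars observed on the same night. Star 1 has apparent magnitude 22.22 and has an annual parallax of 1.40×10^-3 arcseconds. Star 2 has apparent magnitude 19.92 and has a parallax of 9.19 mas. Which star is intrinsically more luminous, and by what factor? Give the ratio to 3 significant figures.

Star 1 is more luminous, by a factor of 5.18.

Star 1: d = 1/p = 1/1.40×10^-3″ = 714.3 pc
Star 1: M = m − 5 log₁₀ d + 5 = 22.22 − 5·2.8539 + 5 = 12.951
Star 2: p = 9.19 mas = 9.19×10^-3″ → d = 1/p = 108.8 pc
Star 2: M = m − 5 log₁₀ d + 5 = 19.92 − 5·2.0367 + 5 = 14.737
ΔM = M_1 − M_2 = 12.951 − (14.737) = -1.786; smaller M is more luminous → Star 1.
L ratio = 10^(0.4 |ΔM|) = 10^0.714 = 5.181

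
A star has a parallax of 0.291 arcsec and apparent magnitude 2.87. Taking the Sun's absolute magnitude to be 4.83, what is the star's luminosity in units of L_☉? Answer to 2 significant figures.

d = 1/p = 1/0.291″ = 3.436 pc
M = m − 5 log₁₀ d + 5 = 2.87 − 5·0.5361 + 5 = 5.189
M − M_☉ = 5.189 − 4.83 = 0.359
L/L_☉ = 10^(−0.4 × 0.359) = 0.7181

L/L_☉ ≈ 0.72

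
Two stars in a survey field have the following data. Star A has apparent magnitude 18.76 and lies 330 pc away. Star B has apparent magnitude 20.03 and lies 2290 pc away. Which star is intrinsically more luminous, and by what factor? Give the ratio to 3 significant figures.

Star B is more luminous, by a factor of 15.0.

Star A: M = m − 5 log₁₀ d + 5 = 18.76 − 5·2.5185 + 5 = 11.167
Star B: M = m − 5 log₁₀ d + 5 = 20.03 − 5·3.3598 + 5 = 8.231
ΔM = M_A − M_B = 11.167 − (8.231) = 2.937; smaller M is more luminous → Star B.
L ratio = 10^(0.4 |ΔM|) = 10^1.175 = 14.95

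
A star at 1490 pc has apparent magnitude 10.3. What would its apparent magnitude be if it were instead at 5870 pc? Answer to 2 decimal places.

m ≈ 13.28

Flux ∝ 1/d², so Δm = 5 log₁₀(d₂/d₁) = 5 log₁₀(5870/1490) = 2.977
m₂ = m₁ + Δm = 10.3 + (2.977) = 13.277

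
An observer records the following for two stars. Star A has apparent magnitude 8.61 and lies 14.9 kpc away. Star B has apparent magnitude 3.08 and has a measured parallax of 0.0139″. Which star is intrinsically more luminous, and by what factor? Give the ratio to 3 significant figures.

Star A: d = 14.9 kpc = 14900 pc
Star A: M = m − 5 log₁₀ d + 5 = 8.61 − 5·4.1732 + 5 = -7.256
Star B: d = 1/p = 1/0.0139″ = 71.94 pc
Star B: M = m − 5 log₁₀ d + 5 = 3.08 − 5·1.8570 + 5 = -1.205
ΔM = M_A − M_B = -7.256 − (-1.205) = -6.051; smaller M is more luminous → Star A.
L ratio = 10^(0.4 |ΔM|) = 10^2.420 = 263.3

Star A is more luminous, by a factor of 263.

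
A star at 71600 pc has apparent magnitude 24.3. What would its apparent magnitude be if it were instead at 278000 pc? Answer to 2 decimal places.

m ≈ 27.25

Flux ∝ 1/d², so Δm = 5 log₁₀(d₂/d₁) = 5 log₁₀(278000/71600) = 2.946
m₂ = m₁ + Δm = 24.3 + (2.946) = 27.246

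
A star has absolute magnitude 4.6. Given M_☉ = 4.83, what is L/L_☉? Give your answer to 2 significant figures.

L/L_☉ ≈ 1.2

M − M_☉ = 4.6 − 4.83 = -0.230
L/L_☉ = 10^(−0.4 (M − M_☉)) = 10^0.092 = 1.236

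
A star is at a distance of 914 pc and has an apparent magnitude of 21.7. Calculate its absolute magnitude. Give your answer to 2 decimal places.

5 log₁₀(d/10 pc) = 5 log₁₀(914.0) − 5 = 9.805
M = m − 5 log₁₀(d/10) = 21.7 − 9.805 = 11.895

M ≈ 11.90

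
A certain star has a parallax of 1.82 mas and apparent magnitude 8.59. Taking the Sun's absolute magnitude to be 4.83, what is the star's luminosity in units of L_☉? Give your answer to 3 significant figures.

d = 1/p = 1000/1.82 mas = 549.5 pc
M = m − 5 log₁₀ d + 5 = 8.59 − 5·2.7399 + 5 = -0.110
M − M_☉ = -0.110 − 4.83 = -4.940
L/L_☉ = 10^(−0.4 × -4.940) = 94.59

L/L_☉ ≈ 94.6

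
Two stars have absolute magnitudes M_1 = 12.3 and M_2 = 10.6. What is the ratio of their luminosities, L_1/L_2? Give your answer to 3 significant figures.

ΔM = M_1 − M_2 = 1.7
L_1/L_2 = 10^(−0.4 ΔM) = 10^-0.680 = 0.2089

L_1/L_2 ≈ 0.209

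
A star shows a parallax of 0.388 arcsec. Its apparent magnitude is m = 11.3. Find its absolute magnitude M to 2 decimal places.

M ≈ 14.24

d = 1/p = 1/0.388″ = 2.577 pc
5 log₁₀(d/10 pc) = 5 log₁₀(2.577) − 5 = -2.944
M = m − 5 log₁₀(d/10) = 11.3 + 2.944 = 14.244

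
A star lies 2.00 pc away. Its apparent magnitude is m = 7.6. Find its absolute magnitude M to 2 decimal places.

5 log₁₀(d/10 pc) = 5 log₁₀(2.000) − 5 = -3.495
M = m − 5 log₁₀(d/10) = 7.6 + 3.495 = 11.095

M ≈ 11.09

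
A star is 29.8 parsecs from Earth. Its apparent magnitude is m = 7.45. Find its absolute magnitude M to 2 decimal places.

5 log₁₀(d/10 pc) = 5 log₁₀(29.80) − 5 = 2.371
M = m − 5 log₁₀(d/10) = 7.45 − 2.371 = 5.079

M ≈ 5.08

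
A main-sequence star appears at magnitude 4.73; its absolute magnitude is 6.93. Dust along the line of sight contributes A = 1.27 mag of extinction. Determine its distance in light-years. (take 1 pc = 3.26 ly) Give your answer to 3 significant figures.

d ≈ 6.60 ly

m − M = 5 log₁₀(d/10 pc) + A  ⇒  4.73 − (6.93) − 1.27 = 5 log₁₀(d/10)
-3.470 = 5 log₁₀(d/10)
log₁₀ d = (m − M − A)/5 + 1 = 0.3060
d = 10^0.3060 = 2.023 pc
= 6.595 ly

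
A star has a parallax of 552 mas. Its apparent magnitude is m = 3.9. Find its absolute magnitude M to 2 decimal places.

p = 552 mas = 0.552″ → d = 1/p = 1.812 pc
5 log₁₀(d/10 pc) = 5 log₁₀(1.812) − 5 = -3.710
M = m − 5 log₁₀(d/10) = 3.9 + 3.710 = 7.610

M ≈ 7.61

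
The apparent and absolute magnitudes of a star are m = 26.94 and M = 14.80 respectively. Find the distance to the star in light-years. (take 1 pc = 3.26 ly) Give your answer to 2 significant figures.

μ = m − M = 12.140
m − M = 5 log₁₀ d − 5
log₁₀ d = (m − M)/5 + 1 = 3.4280
d = 10^3.4280 = 2679 pc
= 8734 ly

d ≈ 8700 ly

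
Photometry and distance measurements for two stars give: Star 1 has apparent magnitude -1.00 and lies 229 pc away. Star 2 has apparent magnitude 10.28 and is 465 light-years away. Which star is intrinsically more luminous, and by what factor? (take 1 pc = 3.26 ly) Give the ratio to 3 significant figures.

Star 1: M = m − 5 log₁₀ d + 5 = -1.00 − 5·2.3598 + 5 = -7.799
Star 2: d = 465 ly / 3.26 = 142.6 pc
Star 2: M = m − 5 log₁₀ d + 5 = 10.28 − 5·2.1542 + 5 = 4.509
ΔM = M_1 − M_2 = -7.799 − (4.509) = -12.308; smaller M is more luminous → Star 1.
L ratio = 10^(0.4 |ΔM|) = 10^4.923 = 83790

Star 1 is more luminous, by a factor of 83800.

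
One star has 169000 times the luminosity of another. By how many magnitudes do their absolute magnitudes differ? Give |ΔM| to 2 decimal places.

|ΔM| ≈ 13.07

Pogson: ΔM = −2.5 log₁₀(ratio) = −2.5 log₁₀(169000) = −2.5 × 5.2279 = -13.070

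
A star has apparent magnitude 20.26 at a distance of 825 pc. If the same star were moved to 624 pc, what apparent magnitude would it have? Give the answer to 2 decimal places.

m ≈ 19.65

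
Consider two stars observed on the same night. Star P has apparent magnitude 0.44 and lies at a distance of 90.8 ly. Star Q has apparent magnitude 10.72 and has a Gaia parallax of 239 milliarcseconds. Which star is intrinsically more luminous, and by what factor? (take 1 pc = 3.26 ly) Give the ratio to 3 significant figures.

Star P: d = 90.8 ly / 3.26 = 27.85 pc
Star P: M = m − 5 log₁₀ d + 5 = 0.44 − 5·1.4449 + 5 = -1.784
Star Q: p = 239 mas = 0.239″ → d = 1/p = 4.184 pc
Star Q: M = m − 5 log₁₀ d + 5 = 10.72 − 5·0.6216 + 5 = 12.612
ΔM = M_P − M_Q = -1.784 − (12.612) = -14.396; smaller M is more luminous → Star P.
L ratio = 10^(0.4 |ΔM|) = 10^5.759 = 573500

Star P is more luminous, by a factor of 573000.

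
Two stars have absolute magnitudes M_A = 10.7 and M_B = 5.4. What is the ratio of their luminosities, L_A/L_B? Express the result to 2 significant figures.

L_A/L_B ≈ 7.6×10^-3

ΔM = M_A − M_B = 5.3
L_A/L_B = 10^(−0.4 ΔM) = 10^-2.120 = 7.586×10^-3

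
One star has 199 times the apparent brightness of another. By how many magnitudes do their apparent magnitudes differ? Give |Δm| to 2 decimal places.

|Δm| ≈ 5.75

Pogson: Δm = −2.5 log₁₀(ratio) = −2.5 log₁₀(199) = −2.5 × 2.2989 = -5.747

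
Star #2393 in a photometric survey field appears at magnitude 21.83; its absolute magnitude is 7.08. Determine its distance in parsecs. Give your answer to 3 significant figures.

μ = m − M = 14.750
m − M = 5 log₁₀ d − 5
log₁₀ d = (m − M)/5 + 1 = 3.9500
d = 10^3.9500 = 8913 pc

d ≈ 8910 pc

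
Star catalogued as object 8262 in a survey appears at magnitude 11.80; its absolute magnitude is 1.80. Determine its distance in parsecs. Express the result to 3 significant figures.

d ≈ 1000 pc

Distance modulus: m − M = 11.80 − (1.80) = 10.000
m − M = 5 log₁₀ d − 5
log₁₀ d = (m − M)/5 + 1 = 3.0000
d = 10^3.0000 = 1000 pc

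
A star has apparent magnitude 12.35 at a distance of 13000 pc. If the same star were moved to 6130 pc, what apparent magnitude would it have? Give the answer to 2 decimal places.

m ≈ 10.72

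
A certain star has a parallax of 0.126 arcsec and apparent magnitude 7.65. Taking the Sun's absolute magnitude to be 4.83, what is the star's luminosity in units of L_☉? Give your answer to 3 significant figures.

L/L_☉ ≈ 0.0469

d = 1/p = 1/0.126″ = 7.937 pc
M = m − 5 log₁₀ d + 5 = 7.65 − 5·0.8996 + 5 = 8.152
M − M_☉ = 8.152 − 4.83 = 3.322
L/L_☉ = 10^(−0.4 × 3.322) = 0.04691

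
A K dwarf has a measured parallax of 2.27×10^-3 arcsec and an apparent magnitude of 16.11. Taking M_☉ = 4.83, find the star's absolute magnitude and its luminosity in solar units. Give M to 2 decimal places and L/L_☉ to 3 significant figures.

M ≈ 7.89; L/L_☉ ≈ 0.0597

d = 1/p = 1/2.27×10^-3″ = 440.5 pc
M = m − 5 log₁₀ d + 5 = 16.11 − 5·2.6440 + 5 = 7.890
M − M_☉ = 7.890 − 4.83 = 3.060
L/L_☉ = 10^(−0.4 × 3.060) = 0.05970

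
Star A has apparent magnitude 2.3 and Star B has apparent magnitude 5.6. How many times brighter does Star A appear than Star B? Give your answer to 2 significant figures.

Magnitude difference = -3.3
Flux ratio = 10^(−0.4 Δm) = 10^(−0.4 × -3.3) = 10^1.320 = 20.89

21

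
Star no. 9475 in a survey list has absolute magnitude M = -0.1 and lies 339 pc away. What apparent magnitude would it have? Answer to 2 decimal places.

m = M + 5 log₁₀ d − 5 = -0.1 + 5·2.5302 − 5 = 7.551

m ≈ 7.55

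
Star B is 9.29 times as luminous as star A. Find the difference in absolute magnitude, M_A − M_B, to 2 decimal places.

M_A − M_B ≈ 2.42

Pogson: ΔM = −2.5 log₁₀(ratio) = −2.5 log₁₀(9.29) = −2.5 × 0.9680 = -2.420
Star B is brighter so has the smaller magnitude: M_A − M_B is positive.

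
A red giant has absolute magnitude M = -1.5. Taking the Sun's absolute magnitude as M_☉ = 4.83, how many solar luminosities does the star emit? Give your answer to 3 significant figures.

L/L_☉ ≈ 340

M − M_☉ = -1.5 − 4.83 = -6.330
L/L_☉ = 10^(−0.4 (M − M_☉)) = 10^2.532 = 340.4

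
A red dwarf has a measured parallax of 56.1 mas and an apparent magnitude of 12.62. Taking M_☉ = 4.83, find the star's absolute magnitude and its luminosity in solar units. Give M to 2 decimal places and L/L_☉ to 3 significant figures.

M ≈ 11.36; L/L_☉ ≈ 2.43×10^-3

d = 1/p = 1000/56.1 mas = 17.83 pc
M = m − 5 log₁₀ d + 5 = 12.62 − 5·1.2510 + 5 = 11.365
M − M_☉ = 11.365 − 4.83 = 6.535
L/L_☉ = 10^(−0.4 × 6.535) = 2.433×10^-3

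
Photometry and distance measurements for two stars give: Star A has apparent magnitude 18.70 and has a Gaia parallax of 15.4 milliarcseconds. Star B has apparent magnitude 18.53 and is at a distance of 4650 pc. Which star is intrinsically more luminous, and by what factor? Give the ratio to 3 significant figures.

Star B is more luminous, by a factor of 6000.

Star A: p = 15.4 mas = 0.0154″ → d = 1/p = 64.94 pc
Star A: M = m − 5 log₁₀ d + 5 = 18.70 − 5·1.8125 + 5 = 14.638
Star B: M = m − 5 log₁₀ d + 5 = 18.53 − 5·3.6675 + 5 = 5.193
ΔM = M_A − M_B = 14.638 − (5.193) = 9.445; smaller M is more luminous → Star B.
L ratio = 10^(0.4 |ΔM|) = 10^3.778 = 5997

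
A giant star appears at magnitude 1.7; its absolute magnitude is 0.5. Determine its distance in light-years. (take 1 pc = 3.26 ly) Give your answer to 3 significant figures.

μ = m − M = 1.200
m − M = 5 log₁₀ d − 5
log₁₀ d = (m − M)/5 + 1 = 1.2400
d = 10^1.2400 = 17.38 pc
= 56.65 ly

d ≈ 56.7 ly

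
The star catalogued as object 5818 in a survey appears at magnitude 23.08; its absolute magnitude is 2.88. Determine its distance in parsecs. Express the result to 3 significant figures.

Distance modulus: m − M = 23.08 − (2.88) = 20.200
m − M = 5 log₁₀ d − 5
log₁₀ d = (m − M)/5 + 1 = 5.0400
d = 10^5.0400 = 109600 pc

d ≈ 110000 pc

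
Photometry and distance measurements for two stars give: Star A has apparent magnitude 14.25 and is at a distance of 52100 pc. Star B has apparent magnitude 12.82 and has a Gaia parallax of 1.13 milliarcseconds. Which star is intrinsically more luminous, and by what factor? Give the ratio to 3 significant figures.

Star A is more luminous, by a factor of 929.

Star A: M = m − 5 log₁₀ d + 5 = 14.25 − 5·4.7168 + 5 = -4.334
Star B: p = 1.13 mas = 1.13×10^-3″ → d = 1/p = 885.0 pc
Star B: M = m − 5 log₁₀ d + 5 = 12.82 − 5·2.9469 + 5 = 3.085
ΔM = M_A − M_B = -4.334 − (3.085) = -7.420; smaller M is more luminous → Star A.
L ratio = 10^(0.4 |ΔM|) = 10^2.968 = 928.6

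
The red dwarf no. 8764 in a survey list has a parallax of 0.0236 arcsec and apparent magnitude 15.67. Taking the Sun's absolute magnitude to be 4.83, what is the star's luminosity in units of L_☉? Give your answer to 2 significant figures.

L/L_☉ ≈ 8.3×10^-4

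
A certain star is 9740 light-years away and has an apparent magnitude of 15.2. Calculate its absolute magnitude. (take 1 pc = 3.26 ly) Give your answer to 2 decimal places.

M ≈ 2.82

d = 9740 ly / 3.26 = 2988 pc
5 log₁₀(d/10 pc) = 5 log₁₀(2988) − 5 = 12.377
M = m − 5 log₁₀(d/10) = 15.2 − 12.377 = 2.823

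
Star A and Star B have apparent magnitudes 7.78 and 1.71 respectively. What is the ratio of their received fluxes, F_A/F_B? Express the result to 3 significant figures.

Magnitude difference = 6.07
Flux ratio = 10^(−0.4 Δm) = 10^(−0.4 × 6.07) = 10^-2.428 = 3.733×10^-3

F_A/F_B ≈ 3.73×10^-3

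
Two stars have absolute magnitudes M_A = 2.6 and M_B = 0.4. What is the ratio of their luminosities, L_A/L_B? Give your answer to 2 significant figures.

L_A/L_B ≈ 0.13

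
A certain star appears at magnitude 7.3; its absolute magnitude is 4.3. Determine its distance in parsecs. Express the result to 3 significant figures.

μ = m − M = 3.000
m − M = 5 log₁₀ d − 5
log₁₀ d = (m − M)/5 + 1 = 1.6000
d = 10^1.6000 = 39.81 pc

d ≈ 39.8 pc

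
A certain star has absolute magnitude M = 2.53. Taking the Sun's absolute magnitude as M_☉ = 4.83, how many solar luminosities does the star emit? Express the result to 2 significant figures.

L/L_☉ ≈ 8.3

M − M_☉ = 2.53 − 4.83 = -2.300
L/L_☉ = 10^(−0.4 (M − M_☉)) = 10^0.920 = 8.318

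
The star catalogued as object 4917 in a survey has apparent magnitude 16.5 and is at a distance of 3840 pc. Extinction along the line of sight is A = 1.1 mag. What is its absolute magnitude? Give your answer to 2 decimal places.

M ≈ 2.48

5 log₁₀(d/10 pc) = 5 log₁₀(3840) − 5 = 12.922
M = m − 5 log₁₀(d/10) − A = 16.5 − 12.922 − 1.1 = 2.478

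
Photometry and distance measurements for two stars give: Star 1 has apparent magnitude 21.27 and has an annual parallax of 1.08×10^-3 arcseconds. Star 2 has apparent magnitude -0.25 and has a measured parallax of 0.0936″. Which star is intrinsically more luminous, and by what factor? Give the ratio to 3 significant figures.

Star 1: d = 1/p = 1/1.08×10^-3″ = 925.9 pc
Star 1: M = m − 5 log₁₀ d + 5 = 21.27 − 5·2.9666 + 5 = 11.437
Star 2: d = 1/p = 1/0.0936″ = 10.68 pc
Star 2: M = m − 5 log₁₀ d + 5 = -0.25 − 5·1.0287 + 5 = -0.394
ΔM = M_1 − M_2 = 11.437 − (-0.394) = 11.831; smaller M is more luminous → Star 2.
L ratio = 10^(0.4 |ΔM|) = 10^4.732 = 53990

Star 2 is more luminous, by a factor of 54000.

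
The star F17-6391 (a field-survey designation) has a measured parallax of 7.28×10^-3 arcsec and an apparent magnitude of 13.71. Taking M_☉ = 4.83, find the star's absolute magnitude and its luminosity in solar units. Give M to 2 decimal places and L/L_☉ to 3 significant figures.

M ≈ 8.02; L/L_☉ ≈ 0.0529

d = 1/p = 1/7.28×10^-3″ = 137.4 pc
M = m − 5 log₁₀ d + 5 = 13.71 − 5·2.1379 + 5 = 8.021
M − M_☉ = 8.021 − 4.83 = 3.191
L/L_☉ = 10^(−0.4 × 3.191) = 0.05293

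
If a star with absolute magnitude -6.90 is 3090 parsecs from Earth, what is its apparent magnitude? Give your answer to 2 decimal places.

m ≈ 5.55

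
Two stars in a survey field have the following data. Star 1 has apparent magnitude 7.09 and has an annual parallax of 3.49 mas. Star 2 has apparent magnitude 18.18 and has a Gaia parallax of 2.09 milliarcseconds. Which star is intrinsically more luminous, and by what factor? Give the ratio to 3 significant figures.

Star 1 is more luminous, by a factor of 9790.

Star 1: p = 3.49 mas = 3.49×10^-3″ → d = 1/p = 286.5 pc
Star 1: M = m − 5 log₁₀ d + 5 = 7.09 − 5·2.4572 + 5 = -0.196
Star 2: p = 2.09 mas = 2.09×10^-3″ → d = 1/p = 478.5 pc
Star 2: M = m − 5 log₁₀ d + 5 = 18.18 − 5·2.6799 + 5 = 9.781
ΔM = M_1 − M_2 = -0.196 − (9.781) = -9.977; smaller M is more luminous → Star 1.
L ratio = 10^(0.4 |ΔM|) = 10^3.991 = 9787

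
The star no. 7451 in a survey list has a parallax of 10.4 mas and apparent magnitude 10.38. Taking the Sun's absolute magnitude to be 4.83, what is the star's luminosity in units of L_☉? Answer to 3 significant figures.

d = 1/p = 1000/10.4 mas = 96.15 pc
M = m − 5 log₁₀ d + 5 = 10.38 − 5·1.9830 + 5 = 5.465
M − M_☉ = 5.465 − 4.83 = 0.635
L/L_☉ = 10^(−0.4 × 0.635) = 0.5571

L/L_☉ ≈ 0.557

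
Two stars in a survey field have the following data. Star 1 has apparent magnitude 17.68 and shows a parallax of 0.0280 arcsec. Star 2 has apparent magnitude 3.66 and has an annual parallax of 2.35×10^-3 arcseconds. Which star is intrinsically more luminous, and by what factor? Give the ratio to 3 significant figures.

Star 2 is more luminous, by a factor of 5.76×10^7.

Star 1: d = 1/p = 1/0.0280″ = 35.71 pc
Star 1: M = m − 5 log₁₀ d + 5 = 17.68 − 5·1.5528 + 5 = 14.916
Star 2: d = 1/p = 1/2.35×10^-3″ = 425.5 pc
Star 2: M = m − 5 log₁₀ d + 5 = 3.66 − 5·2.6289 + 5 = -4.485
ΔM = M_1 − M_2 = 14.916 − (-4.485) = 19.400; smaller M is more luminous → Star 2.
L ratio = 10^(0.4 |ΔM|) = 10^7.760 = 5.757×10^7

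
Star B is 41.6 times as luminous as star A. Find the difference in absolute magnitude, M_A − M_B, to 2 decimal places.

M_A − M_B ≈ 4.05

Pogson: ΔM = −2.5 log₁₀(ratio) = −2.5 log₁₀(41.6) = −2.5 × 1.6191 = -4.048
Star B is brighter so has the smaller magnitude: M_A − M_B is positive.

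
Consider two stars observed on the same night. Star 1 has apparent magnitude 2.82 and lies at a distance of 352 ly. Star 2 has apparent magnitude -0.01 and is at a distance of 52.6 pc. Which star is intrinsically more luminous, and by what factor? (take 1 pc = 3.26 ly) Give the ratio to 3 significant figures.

Star 2 is more luminous, by a factor of 3.22.

Star 1: d = 352 ly / 3.26 = 108.0 pc
Star 1: M = m − 5 log₁₀ d + 5 = 2.82 − 5·2.0333 + 5 = -2.347
Star 2: M = m − 5 log₁₀ d + 5 = -0.01 − 5·1.7210 + 5 = -3.615
ΔM = M_1 − M_2 = -2.347 − (-3.615) = 1.268; smaller M is more luminous → Star 2.
L ratio = 10^(0.4 |ΔM|) = 10^0.507 = 3.216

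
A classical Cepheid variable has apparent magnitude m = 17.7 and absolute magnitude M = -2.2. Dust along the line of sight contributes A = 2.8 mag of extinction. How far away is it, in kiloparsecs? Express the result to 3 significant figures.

m − M = 5 log₁₀(d/10 pc) + A  ⇒  17.7 − (-2.2) − 2.8 = 5 log₁₀(d/10)
17.100 = 5 log₁₀(d/10)
log₁₀ d = (m − M − A)/5 + 1 = 4.4200
d = 10^4.4200 = 26300 pc
= 26.30 kpc

d ≈ 26.3 kpc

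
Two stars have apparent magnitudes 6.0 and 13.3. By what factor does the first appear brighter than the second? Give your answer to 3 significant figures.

Magnitude difference = -7.3
Flux ratio = 10^(−0.4 Δm) = 10^(−0.4 × -7.3) = 10^2.920 = 831.8

832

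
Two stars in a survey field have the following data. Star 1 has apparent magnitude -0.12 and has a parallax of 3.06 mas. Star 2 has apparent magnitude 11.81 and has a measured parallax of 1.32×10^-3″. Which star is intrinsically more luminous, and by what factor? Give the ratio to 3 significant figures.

Star 1: p = 3.06 mas = 3.06×10^-3″ → d = 1/p = 326.8 pc
Star 1: M = m − 5 log₁₀ d + 5 = -0.12 − 5·2.5143 + 5 = -7.691
Star 2: d = 1/p = 1/1.32×10^-3″ = 757.6 pc
Star 2: M = m − 5 log₁₀ d + 5 = 11.81 − 5·2.8794 + 5 = 2.413
ΔM = M_1 − M_2 = -7.691 − (2.413) = -10.104; smaller M is more luminous → Star 1.
L ratio = 10^(0.4 |ΔM|) = 10^4.042 = 11010

Star 1 is more luminous, by a factor of 11000.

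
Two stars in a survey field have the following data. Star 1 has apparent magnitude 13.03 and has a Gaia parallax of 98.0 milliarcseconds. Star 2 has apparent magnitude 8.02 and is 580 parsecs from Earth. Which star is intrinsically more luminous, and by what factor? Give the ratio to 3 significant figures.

Star 1: p = 98.0 mas = 0.0980″ → d = 1/p = 10.20 pc
Star 1: M = m − 5 log₁₀ d + 5 = 13.03 − 5·1.0088 + 5 = 12.986
Star 2: M = m − 5 log₁₀ d + 5 = 8.02 − 5·2.7634 + 5 = -0.797
ΔM = M_1 − M_2 = 12.986 − (-0.797) = 13.783; smaller M is more luminous → Star 2.
L ratio = 10^(0.4 |ΔM|) = 10^5.513 = 326100

Star 2 is more luminous, by a factor of 326000.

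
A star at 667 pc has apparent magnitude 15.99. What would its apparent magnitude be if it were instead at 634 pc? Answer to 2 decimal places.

m ≈ 15.88

Flux ∝ 1/d², so Δm = 5 log₁₀(d₂/d₁) = 5 log₁₀(634/667) = -0.110
m₂ = m₁ + Δm = 15.99 + (-0.110) = 15.880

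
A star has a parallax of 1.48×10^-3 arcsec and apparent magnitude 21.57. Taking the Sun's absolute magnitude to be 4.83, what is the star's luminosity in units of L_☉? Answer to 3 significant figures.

d = 1/p = 1/1.48×10^-3″ = 675.7 pc
M = m − 5 log₁₀ d + 5 = 21.57 − 5·2.8297 + 5 = 12.421
M − M_☉ = 12.421 − 4.83 = 7.591
L/L_☉ = 10^(−0.4 × 7.591) = 9.193×10^-4

L/L_☉ ≈ 9.19×10^-4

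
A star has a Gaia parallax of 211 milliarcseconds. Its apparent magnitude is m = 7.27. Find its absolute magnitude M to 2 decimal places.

p = 211 mas = 0.211″ → d = 1/p = 4.739 pc
5 log₁₀(d/10 pc) = 5 log₁₀(4.739) − 5 = -1.621
M = m − 5 log₁₀(d/10) = 7.27 + 1.621 = 8.891

M ≈ 8.89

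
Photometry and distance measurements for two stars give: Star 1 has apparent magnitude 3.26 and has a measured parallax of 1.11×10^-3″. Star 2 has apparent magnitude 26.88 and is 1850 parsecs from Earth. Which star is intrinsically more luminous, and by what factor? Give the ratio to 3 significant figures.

Star 1: d = 1/p = 1/1.11×10^-3″ = 900.9 pc
Star 1: M = m − 5 log₁₀ d + 5 = 3.26 − 5·2.9547 + 5 = -6.513
Star 2: M = m − 5 log₁₀ d + 5 = 26.88 − 5·3.2672 + 5 = 15.544
ΔM = M_1 − M_2 = -6.513 − (15.544) = -22.058; smaller M is more luminous → Star 1.
L ratio = 10^(0.4 |ΔM|) = 10^8.823 = 6.653×10^8

Star 1 is more luminous, by a factor of 6.65×10^8.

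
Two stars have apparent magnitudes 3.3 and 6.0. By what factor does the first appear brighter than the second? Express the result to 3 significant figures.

12.0

Δm = 3.3 − (6.0) = -2.7
Flux ratio = 10^(−0.4 Δm) = 10^(−0.4 × -2.7) = 10^1.080 = 12.02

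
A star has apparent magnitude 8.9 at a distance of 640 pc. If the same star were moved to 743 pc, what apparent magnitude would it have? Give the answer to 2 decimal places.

Flux ∝ 1/d², so Δm = 5 log₁₀(d₂/d₁) = 5 log₁₀(743/640) = 0.324
m₂ = m₁ + Δm = 8.9 + (0.324) = 9.224

m ≈ 9.22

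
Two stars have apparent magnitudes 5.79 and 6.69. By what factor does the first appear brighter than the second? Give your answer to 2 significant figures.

2.3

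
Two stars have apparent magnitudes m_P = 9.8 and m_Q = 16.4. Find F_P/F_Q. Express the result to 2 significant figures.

F_P/F_Q ≈ 440

Δm = 9.8 − (16.4) = -6.6
Flux ratio = 10^(−0.4 Δm) = 10^(−0.4 × -6.6) = 10^2.640 = 436.5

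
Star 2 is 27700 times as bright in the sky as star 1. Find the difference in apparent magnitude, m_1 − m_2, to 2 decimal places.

m_1 − m_2 ≈ 11.11

Pogson: Δm = −2.5 log₁₀(ratio) = −2.5 log₁₀(27700) = −2.5 × 4.4425 = -11.106
Star 2 is brighter so has the smaller magnitude: m_1 − m_2 is positive.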